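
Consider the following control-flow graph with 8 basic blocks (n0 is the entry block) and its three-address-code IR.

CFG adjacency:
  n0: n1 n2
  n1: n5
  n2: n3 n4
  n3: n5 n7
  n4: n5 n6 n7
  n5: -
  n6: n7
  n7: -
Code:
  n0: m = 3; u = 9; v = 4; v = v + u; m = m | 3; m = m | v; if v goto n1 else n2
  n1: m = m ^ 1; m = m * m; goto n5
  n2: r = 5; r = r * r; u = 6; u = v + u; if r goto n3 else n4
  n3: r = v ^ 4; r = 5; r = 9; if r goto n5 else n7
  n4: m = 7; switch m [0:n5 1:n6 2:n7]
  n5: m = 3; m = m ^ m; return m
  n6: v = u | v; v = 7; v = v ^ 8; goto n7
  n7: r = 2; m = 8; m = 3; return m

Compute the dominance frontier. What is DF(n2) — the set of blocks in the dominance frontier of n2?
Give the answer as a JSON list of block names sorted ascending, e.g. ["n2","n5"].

idom tree: n1←n0 n2←n0 n3←n2 n4←n2 n5←n0 n6←n4 n7←n2
Dom∩ at merges:
  n5: preds {n1,n3,n4}: {n0,n1} ∩ {n0,n2,n3} ∩ {n0,n2,n4} = {n0}; idom=n0
  n7: preds {n3,n4,n6}: {n0,n2,n3} ∩ {n0,n2,n4} ∩ {n0,n2,n4,n6} = {n0,n2}; idom=n2

DF derivation:
  join n5 pred n1: n1 stop@n0
  join n5 pred n3: n3→n2 stop@n0
  join n5 pred n4: n4→n2 stop@n0
  join n7 pred n3: n3 stop@n2
  join n7 pred n4: n4 stop@n2
  join n7 pred n6: n6→n4 stop@n2
  n0: DF=∅
  n1: DF={n5}
  n2: DF={n5}
  n3: DF={n5,n7}
  n4: DF={n5,n7}
  n5: DF=∅
  n6: DF={n7}
  n7: DF=∅

DF(n2) = ["n5"]

Answer: ["n5"]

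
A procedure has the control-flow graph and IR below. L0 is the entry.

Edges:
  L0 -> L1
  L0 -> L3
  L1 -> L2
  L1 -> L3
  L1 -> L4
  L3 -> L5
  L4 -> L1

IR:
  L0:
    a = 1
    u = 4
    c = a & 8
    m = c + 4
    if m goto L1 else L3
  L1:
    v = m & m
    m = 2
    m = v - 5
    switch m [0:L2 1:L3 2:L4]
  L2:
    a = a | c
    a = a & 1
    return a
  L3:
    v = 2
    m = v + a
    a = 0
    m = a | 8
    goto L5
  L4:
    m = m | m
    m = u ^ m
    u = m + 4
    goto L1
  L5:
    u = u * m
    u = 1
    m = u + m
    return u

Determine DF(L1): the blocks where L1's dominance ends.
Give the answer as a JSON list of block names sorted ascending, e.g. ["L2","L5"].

idom tree: L1←L0 L2←L1 L3←L0 L4←L1 L5←L3
Dom∩ at merges:
  L1: preds {L0,L4}: {L0} ∩ {L0,L1,L4} = {L0}; idom=L0
  L3: preds {L0,L1}: {L0} ∩ {L0,L1} = {L0}; idom=L0

DF derivation:
  L1←L0: walk · to L0
  L1←L4: walk L4→L1 to L0
  L3←L0: walk · to L0
  L3←L1: walk L1 to L0
  L0 → ∅
  L1 → {L1,L3}
  L2 → ∅
  L3 → ∅
  L4 → {L1}
  L5 → ∅

DF(L1) = ["L1", "L3"]

Answer: ["L1", "L3"]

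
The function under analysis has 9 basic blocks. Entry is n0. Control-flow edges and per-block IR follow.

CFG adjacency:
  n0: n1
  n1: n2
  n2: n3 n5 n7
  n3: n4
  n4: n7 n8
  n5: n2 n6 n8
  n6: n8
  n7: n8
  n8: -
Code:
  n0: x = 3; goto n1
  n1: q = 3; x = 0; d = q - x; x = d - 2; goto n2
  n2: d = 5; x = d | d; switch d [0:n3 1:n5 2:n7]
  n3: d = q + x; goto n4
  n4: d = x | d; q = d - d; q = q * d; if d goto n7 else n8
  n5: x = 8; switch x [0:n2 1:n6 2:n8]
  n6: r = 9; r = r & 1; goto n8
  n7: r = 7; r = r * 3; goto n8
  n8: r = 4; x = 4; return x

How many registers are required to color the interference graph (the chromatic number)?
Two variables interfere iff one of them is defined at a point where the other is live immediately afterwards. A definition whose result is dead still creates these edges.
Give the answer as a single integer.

Block summaries:
  n0: {x} / ∅
  n1: {d,q,x} / ∅
  n2: {d,x} / ∅
  n3: {d} / {q,x}
  n4: {d,q} / {d,x}
  n5: {x} / ∅
  n6: {r} / ∅
  n7: {r} / ∅
  n8: {r,x} / ∅

Live sets:
  n0 li=∅ lo=∅
  n1 li=∅ lo={q}
  n2 li={q} lo={q,x}
  n3 li={q,x} lo={d,x}
  n4 li={d,x} lo=∅
  n5 li={q} lo={q}
  n6 li=∅ lo=∅
  n7 li=∅ lo=∅
  n8 li=∅ lo=∅

Conflict graph:
  d↔{q,x}
  q↔{d,x}
  r↔∅
  x↔{d,q}

Colouring:
  clique {d,q,x} ⇒ need ≥ 3
  assign d→c0 q→c1 r→c0 x→c2 — no edge inside a register ⇒ χ ≤ 3
  χ = 3

Answer: 3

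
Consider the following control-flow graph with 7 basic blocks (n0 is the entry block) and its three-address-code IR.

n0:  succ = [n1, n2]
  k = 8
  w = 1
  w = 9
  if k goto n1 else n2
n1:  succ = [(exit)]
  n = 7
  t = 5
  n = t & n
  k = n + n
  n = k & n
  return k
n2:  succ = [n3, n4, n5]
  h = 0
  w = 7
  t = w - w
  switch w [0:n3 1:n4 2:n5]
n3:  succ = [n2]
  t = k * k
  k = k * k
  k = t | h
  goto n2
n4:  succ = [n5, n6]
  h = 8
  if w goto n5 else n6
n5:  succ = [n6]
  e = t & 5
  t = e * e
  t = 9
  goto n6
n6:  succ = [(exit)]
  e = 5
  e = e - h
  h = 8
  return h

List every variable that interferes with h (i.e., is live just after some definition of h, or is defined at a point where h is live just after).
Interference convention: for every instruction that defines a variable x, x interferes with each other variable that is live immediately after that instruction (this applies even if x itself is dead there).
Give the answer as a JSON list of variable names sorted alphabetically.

Answer: ["e", "k", "t", "w"]

Derivation:
Per-block:
  n0 def {k,w} use ∅
  n1 def {k,n,t} use ∅
  n2 def {h,t,w} use ∅
  n3 def {k,t} use {h,k}
  n4 def {h} use {w}
  n5 def {e,t} use {t}
  n6 def {e,h} use {h}

Live sets:
  n0: in=∅ out={k}
  n1: in=∅ out=∅
  n2: in={k} out={h,k,t,w}
  n3: in={h,k} out={k}
  n4: in={t,w} out={h,t}
  n5: in={h,t} out={h}
  n6: in={h} out=∅

Conflict graph:
  e — {h}
  h — {e,k,t,w}
  k — {h,n,t,w}
  n — {k,t}
  t — {h,k,n,w}
  w — {h,k,t}

N(h) = ["e", "k", "t", "w"]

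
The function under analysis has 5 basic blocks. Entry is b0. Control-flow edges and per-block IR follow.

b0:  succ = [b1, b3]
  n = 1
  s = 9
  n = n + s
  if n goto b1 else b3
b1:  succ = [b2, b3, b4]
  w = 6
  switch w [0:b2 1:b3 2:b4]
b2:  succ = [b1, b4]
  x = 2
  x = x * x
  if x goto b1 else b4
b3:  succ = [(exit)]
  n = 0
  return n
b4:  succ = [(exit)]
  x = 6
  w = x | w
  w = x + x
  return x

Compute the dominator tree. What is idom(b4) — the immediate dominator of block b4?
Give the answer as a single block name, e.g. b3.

idom tree: b1←b0 b2←b1 b3←b0 b4←b1
Dom∩ at merges:
  b1: preds {b0,b2}: {b0} ∩ {b0,b1,b2} = {b0}; idom=b0
  b3: preds {b0,b1}: {b0} ∩ {b0,b1} = {b0}; idom=b0
  b4: preds {b1,b2}: {b0,b1} ∩ {b0,b1,b2} = {b0,b1}; idom=b1

idom(b4) = b1

Answer: b1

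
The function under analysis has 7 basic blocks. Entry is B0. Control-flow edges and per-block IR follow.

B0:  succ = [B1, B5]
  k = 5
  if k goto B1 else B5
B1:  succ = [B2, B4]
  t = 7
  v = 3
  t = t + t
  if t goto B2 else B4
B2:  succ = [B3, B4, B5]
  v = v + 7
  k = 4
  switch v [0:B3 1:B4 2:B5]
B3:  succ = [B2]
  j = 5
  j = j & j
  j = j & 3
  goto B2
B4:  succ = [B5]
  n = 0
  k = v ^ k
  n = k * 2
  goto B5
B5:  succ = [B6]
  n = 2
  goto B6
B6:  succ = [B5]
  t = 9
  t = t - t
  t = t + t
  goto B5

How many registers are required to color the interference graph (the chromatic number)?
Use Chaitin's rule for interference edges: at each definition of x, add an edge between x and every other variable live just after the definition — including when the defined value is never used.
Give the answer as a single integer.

Answer: 3

Analysis:
Block summaries:
  B0: def={k} ue=∅
  B1: def={t,v} ue=∅
  B2: def={k,v} ue={v}
  B3: def={j} ue=∅
  B4: def={k,n} ue={k,v}
  B5: def={n} ue=∅
  B6: def={t} ue=∅

Live sets:
  B0 li=∅ lo={k}
  B1 li={k} lo={k,v}
  B2 li={v} lo={k,v}
  B3 li={v} lo={v}
  B4 li={k,v} lo=∅
  B5 li=∅ lo=∅
  B6 li=∅ lo=∅

Conflict graph:
  j: {v}
  k: {n,t,v}
  n: {k,v}
  t: {k,v}
  v: {j,k,n,t}

Colouring:
  clique {k,n,v} ⇒ need ≥ 3
  3-colouring: R0={v}  R1={j,k}  R2={n,t}
  χ = 3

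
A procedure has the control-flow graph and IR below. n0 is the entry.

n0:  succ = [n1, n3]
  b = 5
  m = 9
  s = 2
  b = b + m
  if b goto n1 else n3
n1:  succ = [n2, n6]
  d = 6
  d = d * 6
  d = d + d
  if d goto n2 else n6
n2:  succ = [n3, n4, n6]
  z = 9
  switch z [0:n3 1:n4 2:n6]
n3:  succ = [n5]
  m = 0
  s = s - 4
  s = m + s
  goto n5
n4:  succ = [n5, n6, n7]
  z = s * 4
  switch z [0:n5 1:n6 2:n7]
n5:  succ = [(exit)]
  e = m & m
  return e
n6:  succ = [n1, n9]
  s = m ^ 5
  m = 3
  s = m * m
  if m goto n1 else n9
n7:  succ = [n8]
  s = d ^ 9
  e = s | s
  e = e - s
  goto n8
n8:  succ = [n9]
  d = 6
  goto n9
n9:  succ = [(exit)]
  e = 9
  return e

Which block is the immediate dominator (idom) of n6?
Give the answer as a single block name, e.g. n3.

Answer: n1

Working:
idom tree: n1←n0 n2←n1 n3←n0 n4←n2 n5←n0 n6←n1 n7←n4 n8←n7 n9←n1
Dom at joins:
  n1: preds {n0,n6}: {n0} ∩ {n0,n1,n6} = {n0}; idom=n0
  n3: preds {n0,n2}: {n0} ∩ {n0,n1,n2} = {n0}; idom=n0
  n5: preds {n3,n4}: {n0,n3} ∩ {n0,n1,n2,n4} = {n0}; idom=n0
  n6: preds {n1,n2,n4}: {n0,n1} ∩ {n0,n1,n2} ∩ {n0,n1,n2,n4} = {n0,n1}; idom=n1
  n9: preds {n6,n8}: {n0,n1,n6} ∩ {n0,n1,n2,n4,n7,n8} = {n0,n1}; idom=n1

idom(n6) = n1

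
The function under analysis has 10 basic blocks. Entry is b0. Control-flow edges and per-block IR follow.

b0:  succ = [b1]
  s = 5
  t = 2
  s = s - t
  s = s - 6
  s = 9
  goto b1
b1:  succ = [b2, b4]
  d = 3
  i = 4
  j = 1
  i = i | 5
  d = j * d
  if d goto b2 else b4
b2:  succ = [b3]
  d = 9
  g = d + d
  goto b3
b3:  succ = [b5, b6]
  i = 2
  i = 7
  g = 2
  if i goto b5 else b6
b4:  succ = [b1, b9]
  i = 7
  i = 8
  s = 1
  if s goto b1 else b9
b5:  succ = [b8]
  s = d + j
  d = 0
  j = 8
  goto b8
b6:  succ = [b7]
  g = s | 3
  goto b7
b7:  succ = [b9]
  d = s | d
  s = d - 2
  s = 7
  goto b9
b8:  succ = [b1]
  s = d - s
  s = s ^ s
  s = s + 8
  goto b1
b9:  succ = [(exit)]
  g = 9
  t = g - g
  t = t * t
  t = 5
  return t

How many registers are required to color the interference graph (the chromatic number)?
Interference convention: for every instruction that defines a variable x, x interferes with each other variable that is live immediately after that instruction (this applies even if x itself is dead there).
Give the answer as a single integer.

Block summaries:
  b0: {s,t} / ∅
  b1: {d,i,j} / ∅
  b2: {d,g} / ∅
  b3: {g,i} / ∅
  b4: {i,s} / ∅
  b5: {d,j,s} / {d,j}
  b6: {g} / {s}
  b7: {d,s} / {d,s}
  b8: {s} / {d,s}
  b9: {g,t} / ∅

Live sets:
  b0 li=∅ lo={s}
  b1 li={s} lo={j,s}
  b2 li={j,s} lo={d,j,s}
  b3 li={d,j,s} lo={d,j,s}
  b4 li=∅ lo={s}
  b5 li={d,j} lo={d,s}
  b6 li={d,s} lo={d,s}
  b7 li={d,s} lo=∅
  b8 li={d,s} lo={s}
  b9 li=∅ lo=∅

Interfere edges:
  d↔{g,i,j,s}
  g↔{d,i,j,s}
  i↔{d,g,j,s}
  j↔{d,g,i,s}
  s↔{d,g,i,j,t}
  t↔{s}

Chromatic number:
  {d,g,i,j,s} pairwise interfere (5-clique) ⇒ χ ≥ 5
  5-colouring: c0={s}  c1={d,t}  c2={g}  c3={i}  c4={j}
  χ = 5

Answer: 5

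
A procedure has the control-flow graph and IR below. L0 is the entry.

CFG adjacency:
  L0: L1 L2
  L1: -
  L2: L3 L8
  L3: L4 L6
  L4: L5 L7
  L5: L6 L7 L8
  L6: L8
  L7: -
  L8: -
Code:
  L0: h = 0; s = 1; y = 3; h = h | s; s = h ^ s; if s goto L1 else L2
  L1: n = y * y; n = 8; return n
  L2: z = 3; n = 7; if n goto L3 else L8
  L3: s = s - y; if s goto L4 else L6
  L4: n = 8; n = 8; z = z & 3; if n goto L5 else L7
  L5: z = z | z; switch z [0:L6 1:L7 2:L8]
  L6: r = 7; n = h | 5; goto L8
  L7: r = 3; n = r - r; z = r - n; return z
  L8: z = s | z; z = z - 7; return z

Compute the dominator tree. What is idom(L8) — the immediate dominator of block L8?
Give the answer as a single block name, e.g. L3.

Answer: L2

Derivation:
idom tree: L1←L0 L2←L0 L3←L2 L4←L3 L5←L4 L6←L3 L7←L4 L8←L2
Dom∩ at merges:
  L6: preds {L3,L5}: {L0,L2,L3} ∩ {L0,L2,L3,L4,L5} = {L0,L2,L3}; idom=L3
  L7: preds {L4,L5}: {L0,L2,L3,L4} ∩ {L0,L2,L3,L4,L5} = {L0,L2,L3,L4}; idom=L4
  L8: preds {L2,L5,L6}: {L0,L2} ∩ {L0,L2,L3,L4,L5} ∩ {L0,L2,L3,L6} = {L0,L2}; idom=L2

idom(L8) = L2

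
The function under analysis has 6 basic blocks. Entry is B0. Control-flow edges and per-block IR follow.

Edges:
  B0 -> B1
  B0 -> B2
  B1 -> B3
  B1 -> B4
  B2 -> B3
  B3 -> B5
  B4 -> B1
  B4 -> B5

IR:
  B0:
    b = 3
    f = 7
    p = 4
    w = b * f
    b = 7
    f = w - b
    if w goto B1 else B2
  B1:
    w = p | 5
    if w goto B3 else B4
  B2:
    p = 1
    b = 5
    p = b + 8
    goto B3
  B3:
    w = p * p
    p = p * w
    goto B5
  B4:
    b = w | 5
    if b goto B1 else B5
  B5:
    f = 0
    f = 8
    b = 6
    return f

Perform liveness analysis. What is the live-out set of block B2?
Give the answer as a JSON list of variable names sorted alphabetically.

Block summaries:
  B0 def {b,f,p,w} use ∅
  B1 def {w} use {p}
  B2 def {b,p} use ∅
  B3 def {p,w} use {p}
  B4 def {b} use {w}
  B5 def {b,f} use ∅

Live sets:
  B0 li=∅ lo={p}
  B1 li={p} lo={p,w}
  B2 li=∅ lo={p}
  B3 li={p} lo=∅
  B4 li={p,w} lo={p}
  B5 li=∅ lo=∅

live-out(B2) = ["p"]

Answer: ["p"]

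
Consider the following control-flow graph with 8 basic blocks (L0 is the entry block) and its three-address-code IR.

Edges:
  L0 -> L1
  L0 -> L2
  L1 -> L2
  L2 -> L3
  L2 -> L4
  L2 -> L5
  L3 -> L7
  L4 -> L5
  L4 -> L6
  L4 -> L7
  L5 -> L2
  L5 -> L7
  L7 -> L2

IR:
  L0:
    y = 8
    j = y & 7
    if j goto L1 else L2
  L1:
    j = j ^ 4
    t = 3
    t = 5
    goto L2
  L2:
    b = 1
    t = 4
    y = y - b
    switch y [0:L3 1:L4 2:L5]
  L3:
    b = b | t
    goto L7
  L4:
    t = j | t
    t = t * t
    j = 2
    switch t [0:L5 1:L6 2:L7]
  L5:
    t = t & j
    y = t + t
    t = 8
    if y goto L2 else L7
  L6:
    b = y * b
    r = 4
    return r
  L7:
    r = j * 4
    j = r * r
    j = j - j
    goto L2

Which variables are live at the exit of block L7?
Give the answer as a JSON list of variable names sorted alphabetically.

def/use:
  L0 def {j,y} use ∅
  L1 def {j,t} use {j}
  L2 def {b,t,y} use {y}
  L3 def {b} use {b,t}
  L4 def {j,t} use {j,t}
  L5 def {t,y} use {j,t}
  L6 def {b,r} use {b,y}
  L7 def {j,r} use {j}

Live sets:
  live L0: ∅→{j,y}
  live L1: {j,y}→{j,y}
  live L2: {j,y}→{b,j,t,y}
  live L3: {b,j,t,y}→{j,y}
  live L4: {b,j,t,y}→{b,j,t,y}
  live L5: {j,t}→{j,y}
  live L6: {b,y}→∅
  live L7: {j,y}→{j,y}

live-out(L7) = ["j", "y"]

Answer: ["j", "y"]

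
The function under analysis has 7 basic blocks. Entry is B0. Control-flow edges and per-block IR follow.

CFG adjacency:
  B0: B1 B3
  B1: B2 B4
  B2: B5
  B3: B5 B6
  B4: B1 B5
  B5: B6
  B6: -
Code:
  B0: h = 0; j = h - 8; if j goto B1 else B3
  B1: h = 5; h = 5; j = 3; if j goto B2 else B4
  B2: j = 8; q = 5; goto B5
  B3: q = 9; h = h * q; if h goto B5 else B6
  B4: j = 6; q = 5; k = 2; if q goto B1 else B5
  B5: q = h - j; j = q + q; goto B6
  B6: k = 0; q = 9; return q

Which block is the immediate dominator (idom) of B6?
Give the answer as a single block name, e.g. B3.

Answer: B0

Working:
idom tree: B1←B0 B2←B1 B3←B0 B4←B1 B5←B0 B6←B0
Join-block Dom:
  B1: preds {B0,B4}: {B0} ∩ {B0,B1,B4} = {B0}; idom=B0
  B5: preds {B2,B3,B4}: {B0,B1,B2} ∩ {B0,B3} ∩ {B0,B1,B4} = {B0}; idom=B0
  B6: preds {B3,B5}: {B0,B3} ∩ {B0,B5} = {B0}; idom=B0

idom(B6) = B0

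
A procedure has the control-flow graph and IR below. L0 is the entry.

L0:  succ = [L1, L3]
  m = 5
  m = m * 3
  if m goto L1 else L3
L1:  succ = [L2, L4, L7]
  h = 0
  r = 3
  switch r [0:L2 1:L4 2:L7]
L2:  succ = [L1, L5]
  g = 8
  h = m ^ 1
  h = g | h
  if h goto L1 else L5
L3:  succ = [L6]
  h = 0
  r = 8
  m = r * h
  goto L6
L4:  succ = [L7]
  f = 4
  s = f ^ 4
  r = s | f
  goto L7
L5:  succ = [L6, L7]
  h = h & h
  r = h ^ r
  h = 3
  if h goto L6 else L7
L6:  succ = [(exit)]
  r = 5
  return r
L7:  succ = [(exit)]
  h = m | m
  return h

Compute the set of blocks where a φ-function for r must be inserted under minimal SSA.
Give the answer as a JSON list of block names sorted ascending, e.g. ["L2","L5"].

idom tree: L1←L0 L2←L1 L3←L0 L4←L1 L5←L2 L6←L0 L7←L1
Dom at joins:
  L1: preds {L0,L2}: {L0} ∩ {L0,L1,L2} = {L0}; idom=L0
  L6: preds {L3,L5}: {L0,L3} ∩ {L0,L1,L2,L5} = {L0}; idom=L0
  L7: preds {L1,L4,L5}: {L0,L1} ∩ {L0,L1,L4} ∩ {L0,L1,L2,L5} = {L0,L1}; idom=L1

Frontier:
  L1←L0: walk · to L0
  L1←L2: walk L2→L1 to L0
  L6←L3: walk L3 to L0
  L6←L5: walk L5→L2→L1 to L0
  L7←L1: walk · to L1
  L7←L4: walk L4 to L1
  L7←L5: walk L5→L2 to L1
  DF(L0)=∅
  DF(L1)={L1,L6}
  DF(L2)={L1,L6,L7}
  DF(L3)={L6}
  DF(L4)={L7}
  DF(L5)={L6,L7}
  DF(L6)=∅
  DF(L7)=∅

φ for r: defs {L1,L3,L4,L5,L6}
  DF⁺ = {L1,L6,L7}

Answer: ["L1", "L6", "L7"]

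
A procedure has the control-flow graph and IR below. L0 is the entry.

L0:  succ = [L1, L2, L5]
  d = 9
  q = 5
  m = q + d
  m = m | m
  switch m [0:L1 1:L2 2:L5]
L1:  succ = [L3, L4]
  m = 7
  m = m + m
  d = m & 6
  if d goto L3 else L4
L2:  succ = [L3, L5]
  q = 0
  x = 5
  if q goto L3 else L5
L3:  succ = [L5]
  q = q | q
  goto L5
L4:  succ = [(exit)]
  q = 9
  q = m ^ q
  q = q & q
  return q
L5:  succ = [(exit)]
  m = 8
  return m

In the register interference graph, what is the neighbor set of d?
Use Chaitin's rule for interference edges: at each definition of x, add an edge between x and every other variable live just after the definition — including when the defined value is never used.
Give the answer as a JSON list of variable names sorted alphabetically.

Per-block:
  L0 def {d,m,q} use ∅
  L1 def {d,m} use ∅
  L2 def {q,x} use ∅
  L3 def {q} use {q}
  L4 def {q} use {m}
  L5 def {m} use ∅

Backward fixpoint:
  L0 li=∅ lo={q}
  L1 li={q} lo={m,q}
  L2 li=∅ lo={q}
  L3 li={q} lo=∅
  L4 li={m} lo=∅
  L5 li=∅ lo=∅

Interference:
  d↔{m,q}
  m↔{d,q}
  q↔{d,m,x}
  x↔{q}

N(d) = ["m", "q"]

Answer: ["m", "q"]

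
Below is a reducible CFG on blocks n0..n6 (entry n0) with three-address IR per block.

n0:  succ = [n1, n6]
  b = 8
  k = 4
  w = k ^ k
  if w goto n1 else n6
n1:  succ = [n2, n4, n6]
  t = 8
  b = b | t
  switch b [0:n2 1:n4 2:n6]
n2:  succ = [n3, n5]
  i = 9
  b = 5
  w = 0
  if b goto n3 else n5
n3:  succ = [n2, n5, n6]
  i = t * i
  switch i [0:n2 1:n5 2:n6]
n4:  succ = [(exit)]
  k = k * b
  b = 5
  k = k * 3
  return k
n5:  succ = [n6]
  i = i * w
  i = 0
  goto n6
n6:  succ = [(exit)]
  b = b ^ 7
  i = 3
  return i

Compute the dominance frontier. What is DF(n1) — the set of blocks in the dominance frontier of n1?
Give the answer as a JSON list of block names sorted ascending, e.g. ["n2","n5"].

idom tree: n1←n0 n2←n1 n3←n2 n4←n1 n5←n2 n6←n0
Join-block Dom:
  n2: preds {n1,n3}: {n0,n1} ∩ {n0,n1,n2,n3} = {n0,n1}; idom=n1
  n5: preds {n2,n3}: {n0,n1,n2} ∩ {n0,n1,n2,n3} = {n0,n1,n2}; idom=n2
  n6: preds {n0,n1,n3,n5}: {n0} ∩ {n0,n1} ∩ {n0,n1,n2,n3} ∩ {n0,n1,n2,n5} = {n0}; idom=n0

DF walk-up:
  n2←n1: walk · to n1
  n2←n3: walk n3→n2 to n1
  n5←n2: walk · to n2
  n5←n3: walk n3 to n2
  n6←n0: walk · to n0
  n6←n1: walk n1 to n0
  n6←n3: walk n3→n2→n1 to n0
  n6←n5: walk n5→n2→n1 to n0
  DF(n0)=∅
  DF(n1)={n6}
  DF(n2)={n2,n6}
  DF(n3)={n2,n5,n6}
  DF(n4)=∅
  DF(n5)={n6}
  DF(n6)=∅

DF(n1) = ["n6"]

Answer: ["n6"]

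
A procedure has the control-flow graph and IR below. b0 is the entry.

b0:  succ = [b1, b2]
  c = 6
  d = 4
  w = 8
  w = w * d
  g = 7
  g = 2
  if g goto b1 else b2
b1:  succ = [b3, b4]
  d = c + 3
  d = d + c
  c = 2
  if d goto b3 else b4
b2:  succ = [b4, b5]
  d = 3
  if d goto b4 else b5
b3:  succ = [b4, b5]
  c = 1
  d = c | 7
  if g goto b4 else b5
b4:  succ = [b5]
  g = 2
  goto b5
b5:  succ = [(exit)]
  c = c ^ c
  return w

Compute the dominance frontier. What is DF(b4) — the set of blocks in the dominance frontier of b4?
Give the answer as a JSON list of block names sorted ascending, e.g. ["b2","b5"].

idom tree: b1←b0 b2←b0 b3←b1 b4←b0 b5←b0
Join-block Dom:
  b4: preds {b1,b2,b3}: {b0,b1} ∩ {b0,b2} ∩ {b0,b1,b3} = {b0}; idom=b0
  b5: preds {b2,b3,b4}: {b0,b2} ∩ {b0,b1,b3} ∩ {b0,b4} = {b0}; idom=b0

DF derivation:
  join b4 pred b1: b1 stop@b0
  join b4 pred b2: b2 stop@b0
  join b4 pred b3: b3→b1 stop@b0
  join b5 pred b2: b2 stop@b0
  join b5 pred b3: b3→b1 stop@b0
  join b5 pred b4: b4 stop@b0
  b0: DF=∅
  b1: DF={b4,b5}
  b2: DF={b4,b5}
  b3: DF={b4,b5}
  b4: DF={b5}
  b5: DF=∅

DF(b4) = ["b5"]

Answer: ["b5"]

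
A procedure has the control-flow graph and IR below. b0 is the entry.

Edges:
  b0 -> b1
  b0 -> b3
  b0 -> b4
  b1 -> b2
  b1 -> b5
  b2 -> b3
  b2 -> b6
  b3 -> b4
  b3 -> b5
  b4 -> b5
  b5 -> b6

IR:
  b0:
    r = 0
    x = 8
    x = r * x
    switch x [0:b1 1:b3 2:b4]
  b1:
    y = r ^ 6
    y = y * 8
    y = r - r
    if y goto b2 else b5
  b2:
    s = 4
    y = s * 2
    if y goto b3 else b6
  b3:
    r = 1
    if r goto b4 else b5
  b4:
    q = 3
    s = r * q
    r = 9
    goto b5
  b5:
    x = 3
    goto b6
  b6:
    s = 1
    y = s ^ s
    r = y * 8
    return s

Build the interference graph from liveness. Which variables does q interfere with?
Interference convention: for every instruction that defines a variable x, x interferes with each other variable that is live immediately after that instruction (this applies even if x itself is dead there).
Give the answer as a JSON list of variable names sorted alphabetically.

Block summaries:
  b0 def {r,x} use ∅
  b1 def {y} use {r}
  b2 def {s,y} use ∅
  b3 def {r} use ∅
  b4 def {q,r,s} use {r}
  b5 def {x} use ∅
  b6 def {r,s,y} use ∅

Liveness:
  live b0: ∅→{r}
  live b1: {r}→∅
  live b2: ∅→∅
  live b3: ∅→{r}
  live b4: {r}→∅
  live b5: ∅→∅
  live b6: ∅→∅

Interfere edges:
  q↔{r}
  r↔{q,s,x,y}
  s↔{r,y}
  x↔{r}
  y↔{r,s}

N(q) = ["r"]

Answer: ["r"]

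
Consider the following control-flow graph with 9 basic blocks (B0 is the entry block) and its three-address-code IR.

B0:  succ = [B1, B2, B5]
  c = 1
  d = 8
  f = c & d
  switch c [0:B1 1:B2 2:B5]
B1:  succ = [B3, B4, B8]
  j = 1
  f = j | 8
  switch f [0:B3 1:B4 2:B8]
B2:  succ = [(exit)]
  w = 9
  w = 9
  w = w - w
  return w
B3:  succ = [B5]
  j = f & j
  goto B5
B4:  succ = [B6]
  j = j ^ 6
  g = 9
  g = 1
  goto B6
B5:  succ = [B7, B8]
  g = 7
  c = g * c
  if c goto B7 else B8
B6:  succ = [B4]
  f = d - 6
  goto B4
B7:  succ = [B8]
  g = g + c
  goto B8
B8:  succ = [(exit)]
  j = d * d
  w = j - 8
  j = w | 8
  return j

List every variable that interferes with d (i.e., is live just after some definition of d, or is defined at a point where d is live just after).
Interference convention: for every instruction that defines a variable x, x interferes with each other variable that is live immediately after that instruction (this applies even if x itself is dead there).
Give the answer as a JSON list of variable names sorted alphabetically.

Per-block:
  B0: def={c,d,f} ue=∅
  B1: def={f,j} ue=∅
  B2: def={w} ue=∅
  B3: def={j} ue={f,j}
  B4: def={g,j} ue={j}
  B5: def={c,g} ue={c}
  B6: def={f} ue={d}
  B7: def={g} ue={c,g}
  B8: def={j,w} ue={d}

Liveness:
  B0: in=∅ out={c,d}
  B1: in={c,d} out={c,d,f,j}
  B2: in=∅ out=∅
  B3: in={c,d,f,j} out={c,d}
  B4: in={d,j} out={d,j}
  B5: in={c,d} out={c,d,g}
  B6: in={d,j} out={d,j}
  B7: in={c,d,g} out={d}
  B8: in={d} out=∅

Conflict graph:
  c: {d,f,g,j}
  d: {c,f,g,j}
  f: {c,d,j}
  g: {c,d,j}
  j: {c,d,f,g}
  w: ∅

N(d) = ["c", "f", "g", "j"]

Answer: ["c", "f", "g", "j"]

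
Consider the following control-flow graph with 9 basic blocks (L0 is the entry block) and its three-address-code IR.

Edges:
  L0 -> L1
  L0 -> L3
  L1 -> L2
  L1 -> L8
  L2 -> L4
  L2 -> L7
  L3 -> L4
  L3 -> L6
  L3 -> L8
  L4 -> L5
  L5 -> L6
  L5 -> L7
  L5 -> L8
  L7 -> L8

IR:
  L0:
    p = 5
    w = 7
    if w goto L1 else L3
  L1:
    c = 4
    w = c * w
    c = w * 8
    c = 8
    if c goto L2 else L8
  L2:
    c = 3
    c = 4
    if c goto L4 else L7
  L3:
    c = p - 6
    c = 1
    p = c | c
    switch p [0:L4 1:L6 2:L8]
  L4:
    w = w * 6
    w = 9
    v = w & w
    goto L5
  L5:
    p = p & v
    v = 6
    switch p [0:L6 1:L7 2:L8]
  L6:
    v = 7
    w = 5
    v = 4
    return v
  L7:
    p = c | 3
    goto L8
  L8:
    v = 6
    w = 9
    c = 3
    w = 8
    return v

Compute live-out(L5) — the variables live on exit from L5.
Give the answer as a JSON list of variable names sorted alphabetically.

Block summaries:
  L0: {p,w} / ∅
  L1: {c,w} / {w}
  L2: {c} / ∅
  L3: {c,p} / {p}
  L4: {v,w} / {w}
  L5: {p,v} / {p,v}
  L6: {v,w} / ∅
  L7: {p} / {c}
  L8: {c,v,w} / ∅

Liveness:
  L0 li=∅ lo={p,w}
  L1 li={p,w} lo={p,w}
  L2 li={p,w} lo={c,p,w}
  L3 li={p,w} lo={c,p,w}
  L4 li={c,p,w} lo={c,p,v}
  L5 li={c,p,v} lo={c}
  L6 li=∅ lo=∅
  L7 li={c} lo=∅
  L8 li=∅ lo=∅

live-out(L5) = ["c"]

Answer: ["c"]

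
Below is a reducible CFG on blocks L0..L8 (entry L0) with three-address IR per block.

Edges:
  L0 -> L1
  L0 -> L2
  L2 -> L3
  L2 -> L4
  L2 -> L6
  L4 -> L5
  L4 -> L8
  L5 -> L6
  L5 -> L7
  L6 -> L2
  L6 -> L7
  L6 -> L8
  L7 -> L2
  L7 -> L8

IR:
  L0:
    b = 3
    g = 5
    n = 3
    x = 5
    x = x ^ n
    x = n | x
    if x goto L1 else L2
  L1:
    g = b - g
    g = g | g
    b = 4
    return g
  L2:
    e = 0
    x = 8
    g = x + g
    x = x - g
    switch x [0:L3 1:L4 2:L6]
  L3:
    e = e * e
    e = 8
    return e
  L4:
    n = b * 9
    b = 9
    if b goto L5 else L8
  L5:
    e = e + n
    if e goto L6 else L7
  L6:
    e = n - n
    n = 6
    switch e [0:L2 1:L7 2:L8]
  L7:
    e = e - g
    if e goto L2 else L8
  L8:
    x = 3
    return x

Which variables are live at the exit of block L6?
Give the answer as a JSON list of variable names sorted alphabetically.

Per-block:
  L0 def {b,g,n,x} use ∅
  L1 def {b,g} use {b,g}
  L2 def {e,g,x} use {g}
  L3 def {e} use {e}
  L4 def {b,n} use {b}
  L5 def {e} use {e,n}
  L6 def {e,n} use {n}
  L7 def {e} use {e,g}
  L8 def {x} use ∅

Live sets:
  L0 li=∅ lo={b,g,n}
  L1 li={b,g} lo=∅
  L2 li={b,g,n} lo={b,e,g,n}
  L3 li={e} lo=∅
  L4 li={b,e,g} lo={b,e,g,n}
  L5 li={b,e,g,n} lo={b,e,g,n}
  L6 li={b,g,n} lo={b,e,g,n}
  L7 li={b,e,g,n} lo={b,g,n}
  L8 li=∅ lo=∅

live-out(L6) = ["b", "e", "g", "n"]

Answer: ["b", "e", "g", "n"]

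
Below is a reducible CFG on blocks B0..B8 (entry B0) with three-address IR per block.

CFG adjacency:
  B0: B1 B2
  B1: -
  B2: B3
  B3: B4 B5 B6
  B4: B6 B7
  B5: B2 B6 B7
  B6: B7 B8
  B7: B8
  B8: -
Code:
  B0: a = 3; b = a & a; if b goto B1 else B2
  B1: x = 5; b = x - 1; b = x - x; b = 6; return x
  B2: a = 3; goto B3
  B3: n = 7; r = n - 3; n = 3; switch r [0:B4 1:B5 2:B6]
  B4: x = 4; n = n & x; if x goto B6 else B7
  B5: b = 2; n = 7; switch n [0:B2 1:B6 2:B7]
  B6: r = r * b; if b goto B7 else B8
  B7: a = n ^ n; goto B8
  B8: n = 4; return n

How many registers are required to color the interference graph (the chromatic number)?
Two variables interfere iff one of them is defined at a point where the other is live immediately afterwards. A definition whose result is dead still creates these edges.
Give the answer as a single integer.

Per-block:
  B0: {a,b} / ∅
  B1: {b,x} / ∅
  B2: {a} / ∅
  B3: {n,r} / ∅
  B4: {n,x} / {n}
  B5: {b,n} / ∅
  B6: {r} / {b,r}
  B7: {a} / {n}
  B8: {n} / ∅

Live sets:
  B0 li=∅ lo={b}
  B1 li=∅ lo=∅
  B2 li={b} lo={b}
  B3 li={b} lo={b,n,r}
  B4 li={b,n,r} lo={b,n,r}
  B5 li={r} lo={b,n,r}
  B6 li={b,n,r} lo={n}
  B7 li={n} lo=∅
  B8 li=∅ lo=∅

Conflict graph:
  a — {b}
  b — {a,n,r,x}
  n — {b,r,x}
  r — {b,n,x}
  x — {b,n,r}

Registers:
  clique {b,n,r,x} ⇒ need ≥ 4
  4-colouring: R0={b}  R1={a,n}  R2={r}  R3={x}
  χ = 4

Answer: 4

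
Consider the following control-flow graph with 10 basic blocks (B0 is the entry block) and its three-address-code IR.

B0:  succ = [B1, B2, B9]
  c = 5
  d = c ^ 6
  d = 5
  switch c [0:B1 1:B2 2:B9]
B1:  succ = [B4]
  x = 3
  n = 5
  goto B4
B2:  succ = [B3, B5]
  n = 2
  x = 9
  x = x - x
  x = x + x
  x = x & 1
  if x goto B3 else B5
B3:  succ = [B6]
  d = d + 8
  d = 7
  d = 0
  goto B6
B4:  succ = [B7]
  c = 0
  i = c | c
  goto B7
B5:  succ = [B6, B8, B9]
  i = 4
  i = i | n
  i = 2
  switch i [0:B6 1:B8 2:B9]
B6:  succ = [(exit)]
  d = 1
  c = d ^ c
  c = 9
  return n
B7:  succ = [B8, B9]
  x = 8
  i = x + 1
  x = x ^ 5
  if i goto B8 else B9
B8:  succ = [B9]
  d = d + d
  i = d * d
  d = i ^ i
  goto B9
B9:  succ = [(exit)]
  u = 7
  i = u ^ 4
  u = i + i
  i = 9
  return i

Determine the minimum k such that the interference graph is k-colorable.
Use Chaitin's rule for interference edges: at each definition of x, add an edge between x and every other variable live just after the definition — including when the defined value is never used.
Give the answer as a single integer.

Answer: 5

Derivation:
def/use:
  B0 def {c,d} use ∅
  B1 def {n,x} use ∅
  B2 def {n,x} use ∅
  B3 def {d} use {d}
  B4 def {c,i} use ∅
  B5 def {i} use {n}
  B6 def {c,d} use {c,n}
  B7 def {i,x} use ∅
  B8 def {d,i} use {d}
  B9 def {i,u} use ∅

Liveness:
  live B0: ∅→{c,d}
  live B1: {d}→{d}
  live B2: {c,d}→{c,d,n}
  live B3: {c,d,n}→{c,n}
  live B4: {d}→{d}
  live B5: {c,d,n}→{c,d,n}
  live B6: {c,n}→∅
  live B7: {d}→{d}
  live B8: {d}→∅
  live B9: ∅→∅

Interfere edges:
  c↔{d,i,n,x}
  d↔{c,i,n,x}
  i↔{c,d,n,x}
  n↔{c,d,i,x}
  u↔∅
  x↔{c,d,i,n}

Chromatic number:
  {c,d,i,n,x} pairwise interfere (5-clique) ⇒ χ ≥ 5
  assign c→r0 d→r1 i→r2 n→r3 u→r0 x→r4 — no edge inside a register ⇒ χ ≤ 5
  χ = 5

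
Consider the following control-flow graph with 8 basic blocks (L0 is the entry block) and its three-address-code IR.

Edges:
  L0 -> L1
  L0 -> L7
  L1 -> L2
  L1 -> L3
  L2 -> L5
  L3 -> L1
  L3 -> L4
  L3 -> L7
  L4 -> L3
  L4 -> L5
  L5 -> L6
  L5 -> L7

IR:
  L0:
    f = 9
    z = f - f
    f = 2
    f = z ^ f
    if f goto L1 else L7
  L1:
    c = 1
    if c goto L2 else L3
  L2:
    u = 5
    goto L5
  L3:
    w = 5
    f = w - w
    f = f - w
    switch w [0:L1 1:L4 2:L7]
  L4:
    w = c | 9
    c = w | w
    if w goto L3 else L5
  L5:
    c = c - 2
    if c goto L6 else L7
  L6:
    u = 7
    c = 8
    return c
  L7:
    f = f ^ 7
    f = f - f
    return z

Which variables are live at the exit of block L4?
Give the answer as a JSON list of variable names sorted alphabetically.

Per-block:
  L0: def={f,z} ue=∅
  L1: def={c} ue=∅
  L2: def={u} ue=∅
  L3: def={f,w} ue=∅
  L4: def={c,w} ue={c}
  L5: def={c} ue={c}
  L6: def={c,u} ue=∅
  L7: def={f} ue={f,z}

Backward fixpoint:
  L0: in=∅ out={f,z}
  L1: in={f,z} out={c,f,z}
  L2: in={c,f,z} out={c,f,z}
  L3: in={c,z} out={c,f,z}
  L4: in={c,f,z} out={c,f,z}
  L5: in={c,f,z} out={f,z}
  L6: in=∅ out=∅
  L7: in={f,z} out=∅

live-out(L4) = ["c", "f", "z"]

Answer: ["c", "f", "z"]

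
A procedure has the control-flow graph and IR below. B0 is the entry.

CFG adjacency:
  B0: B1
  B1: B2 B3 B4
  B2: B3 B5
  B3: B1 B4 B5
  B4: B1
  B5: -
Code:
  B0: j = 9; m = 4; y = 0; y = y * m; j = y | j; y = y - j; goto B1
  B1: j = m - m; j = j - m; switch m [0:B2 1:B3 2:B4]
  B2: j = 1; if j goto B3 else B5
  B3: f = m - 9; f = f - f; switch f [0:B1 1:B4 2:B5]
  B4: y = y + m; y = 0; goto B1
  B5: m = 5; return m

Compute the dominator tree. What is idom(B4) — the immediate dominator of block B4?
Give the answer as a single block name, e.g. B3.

Answer: B1

Analysis:
idom tree: B1←B0 B2←B1 B3←B1 B4←B1 B5←B1
Join-block Dom:
  B1: preds {B0,B3,B4}: {B0} ∩ {B0,B1,B3} ∩ {B0,B1,B4} = {B0}; idom=B0
  B3: preds {B1,B2}: {B0,B1} ∩ {B0,B1,B2} = {B0,B1}; idom=B1
  B4: preds {B1,B3}: {B0,B1} ∩ {B0,B1,B3} = {B0,B1}; idom=B1
  B5: preds {B2,B3}: {B0,B1,B2} ∩ {B0,B1,B3} = {B0,B1}; idom=B1

idom(B4) = B1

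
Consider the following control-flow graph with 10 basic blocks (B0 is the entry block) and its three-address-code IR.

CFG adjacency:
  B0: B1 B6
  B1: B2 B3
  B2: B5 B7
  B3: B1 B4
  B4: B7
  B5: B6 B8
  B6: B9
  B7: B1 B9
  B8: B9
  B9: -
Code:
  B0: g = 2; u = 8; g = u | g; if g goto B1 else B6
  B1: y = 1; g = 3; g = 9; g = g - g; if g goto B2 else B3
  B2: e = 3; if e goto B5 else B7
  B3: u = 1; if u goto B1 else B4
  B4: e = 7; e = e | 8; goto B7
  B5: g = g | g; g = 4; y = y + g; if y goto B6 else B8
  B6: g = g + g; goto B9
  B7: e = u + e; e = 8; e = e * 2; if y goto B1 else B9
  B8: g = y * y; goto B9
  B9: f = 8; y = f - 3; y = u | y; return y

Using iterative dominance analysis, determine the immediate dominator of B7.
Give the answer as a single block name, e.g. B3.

Answer: B1

Derivation:
idom tree: B1←B0 B2←B1 B3←B1 B4←B3 B5←B2 B6←B0 B7←B1 B8←B5 B9←B0
Join-block Dom:
  B1: preds {B0,B3,B7}: {B0} ∩ {B0,B1,B3} ∩ {B0,B1,B7} = {B0}; idom=B0
  B6: preds {B0,B5}: {B0} ∩ {B0,B1,B2,B5} = {B0}; idom=B0
  B7: preds {B2,B4}: {B0,B1,B2} ∩ {B0,B1,B3,B4} = {B0,B1}; idom=B1
  B9: preds {B6,B7,B8}: {B0,B6} ∩ {B0,B1,B7} ∩ {B0,B1,B2,B5,B8} = {B0}; idom=B0

idom(B7) = B1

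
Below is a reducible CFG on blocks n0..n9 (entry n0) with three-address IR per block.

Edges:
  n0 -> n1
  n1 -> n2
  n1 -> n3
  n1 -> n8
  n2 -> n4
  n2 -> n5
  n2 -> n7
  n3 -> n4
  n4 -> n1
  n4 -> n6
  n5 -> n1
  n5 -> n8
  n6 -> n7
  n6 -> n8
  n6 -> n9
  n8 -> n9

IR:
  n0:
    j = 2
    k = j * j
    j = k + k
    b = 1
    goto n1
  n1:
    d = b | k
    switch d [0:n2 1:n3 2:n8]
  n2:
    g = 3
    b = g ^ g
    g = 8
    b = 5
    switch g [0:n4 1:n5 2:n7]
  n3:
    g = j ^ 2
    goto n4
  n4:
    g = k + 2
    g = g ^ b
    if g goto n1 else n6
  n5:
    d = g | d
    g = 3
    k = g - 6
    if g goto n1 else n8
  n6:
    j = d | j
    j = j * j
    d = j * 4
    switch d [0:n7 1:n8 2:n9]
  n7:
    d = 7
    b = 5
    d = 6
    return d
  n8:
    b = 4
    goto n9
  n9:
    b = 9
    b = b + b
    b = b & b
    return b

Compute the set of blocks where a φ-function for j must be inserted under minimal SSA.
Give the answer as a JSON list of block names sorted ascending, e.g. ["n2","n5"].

idom tree: n1←n0 n2←n1 n3←n1 n4←n1 n5←n2 n6←n4 n7←n1 n8←n1 n9←n1
Dom at joins:
  n1: preds {n0,n4,n5}: {n0} ∩ {n0,n1,n4} ∩ {n0,n1,n2,n5} = {n0}; idom=n0
  n4: preds {n2,n3}: {n0,n1,n2} ∩ {n0,n1,n3} = {n0,n1}; idom=n1
  n7: preds {n2,n6}: {n0,n1,n2} ∩ {n0,n1,n4,n6} = {n0,n1}; idom=n1
  n8: preds {n1,n5,n6}: {n0,n1} ∩ {n0,n1,n2,n5} ∩ {n0,n1,n4,n6} = {n0,n1}; idom=n1
  n9: preds {n6,n8}: {n0,n1,n4,n6} ∩ {n0,n1,n8} = {n0,n1}; idom=n1

DF derivation:
  join n1 pred n0: · stop@n0
  join n1 pred n4: n4→n1 stop@n0
  join n1 pred n5: n5→n2→n1 stop@n0
  join n4 pred n2: n2 stop@n1
  join n4 pred n3: n3 stop@n1
  join n7 pred n2: n2 stop@n1
  join n7 pred n6: n6→n4 stop@n1
  join n8 pred n1: · stop@n1
  join n8 pred n5: n5→n2 stop@n1
  join n8 pred n6: n6→n4 stop@n1
  join n9 pred n6: n6→n4 stop@n1
  join n9 pred n8: n8 stop@n1
  n0: DF=∅
  n1: DF={n1}
  n2: DF={n1,n4,n7,n8}
  n3: DF={n4}
  n4: DF={n1,n7,n8,n9}
  n5: DF={n1,n8}
  n6: DF={n7,n8,n9}
  n7: DF=∅
  n8: DF={n9}
  n9: DF=∅

φ for j: defs {n0,n6}
  DF⁺ = {n7,n8,n9}

Answer: ["n7", "n8", "n9"]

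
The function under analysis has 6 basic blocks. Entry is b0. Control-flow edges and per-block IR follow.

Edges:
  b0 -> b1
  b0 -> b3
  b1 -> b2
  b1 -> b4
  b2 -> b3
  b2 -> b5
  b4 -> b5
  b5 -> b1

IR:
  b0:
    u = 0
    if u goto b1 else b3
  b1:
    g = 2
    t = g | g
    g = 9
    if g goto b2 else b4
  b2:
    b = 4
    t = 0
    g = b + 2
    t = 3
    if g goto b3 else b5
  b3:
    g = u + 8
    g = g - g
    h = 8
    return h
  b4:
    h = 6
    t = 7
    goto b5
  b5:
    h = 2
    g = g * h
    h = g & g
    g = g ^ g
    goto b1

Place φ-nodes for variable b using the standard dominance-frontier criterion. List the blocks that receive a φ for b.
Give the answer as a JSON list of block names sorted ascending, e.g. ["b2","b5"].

Answer: ["b1", "b3", "b5"]

Working:
idom tree: b1←b0 b2←b1 b3←b0 b4←b1 b5←b1
Dom∩ at merges:
  b1: preds {b0,b5}: {b0} ∩ {b0,b1,b5} = {b0}; idom=b0
  b3: preds {b0,b2}: {b0} ∩ {b0,b1,b2} = {b0}; idom=b0
  b5: preds {b2,b4}: {b0,b1,b2} ∩ {b0,b1,b4} = {b0,b1}; idom=b1

Frontier:
  b1←b0: walk · to b0
  b1←b5: walk b5→b1 to b0
  b3←b0: walk · to b0
  b3←b2: walk b2→b1 to b0
  b5←b2: walk b2 to b1
  b5←b4: walk b4 to b1
  b0: DF=∅
  b1: DF={b1,b3}
  b2: DF={b3,b5}
  b3: DF=∅
  b4: DF={b5}
  b5: DF={b1}

φ for b: defs {b2}
  DF⁺ = {b1,b3,b5}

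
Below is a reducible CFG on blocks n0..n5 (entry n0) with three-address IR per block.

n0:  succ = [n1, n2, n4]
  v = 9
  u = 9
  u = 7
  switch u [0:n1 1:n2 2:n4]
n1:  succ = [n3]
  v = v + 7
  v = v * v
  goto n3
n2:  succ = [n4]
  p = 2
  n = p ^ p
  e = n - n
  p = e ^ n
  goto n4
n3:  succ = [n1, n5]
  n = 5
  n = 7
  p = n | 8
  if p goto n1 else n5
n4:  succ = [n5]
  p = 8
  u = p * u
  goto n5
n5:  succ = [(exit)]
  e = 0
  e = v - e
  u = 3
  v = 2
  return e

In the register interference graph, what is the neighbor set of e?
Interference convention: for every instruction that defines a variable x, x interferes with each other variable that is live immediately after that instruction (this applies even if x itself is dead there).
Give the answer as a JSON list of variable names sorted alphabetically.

def/use:
  n0: def={u,v} ue=∅
  n1: def={v} ue={v}
  n2: def={e,n,p} ue=∅
  n3: def={n,p} ue=∅
  n4: def={p,u} ue={u}
  n5: def={e,u,v} ue={v}

Live sets:
  n0: in=∅ out={u,v}
  n1: in={v} out={v}
  n2: in={u,v} out={u,v}
  n3: in={v} out={v}
  n4: in={u,v} out={v}
  n5: in={v} out=∅

Interference:
  e: {n,u,v}
  n: {e,u,v}
  p: {u,v}
  u: {e,n,p,v}
  v: {e,n,p,u}

N(e) = ["n", "u", "v"]

Answer: ["n", "u", "v"]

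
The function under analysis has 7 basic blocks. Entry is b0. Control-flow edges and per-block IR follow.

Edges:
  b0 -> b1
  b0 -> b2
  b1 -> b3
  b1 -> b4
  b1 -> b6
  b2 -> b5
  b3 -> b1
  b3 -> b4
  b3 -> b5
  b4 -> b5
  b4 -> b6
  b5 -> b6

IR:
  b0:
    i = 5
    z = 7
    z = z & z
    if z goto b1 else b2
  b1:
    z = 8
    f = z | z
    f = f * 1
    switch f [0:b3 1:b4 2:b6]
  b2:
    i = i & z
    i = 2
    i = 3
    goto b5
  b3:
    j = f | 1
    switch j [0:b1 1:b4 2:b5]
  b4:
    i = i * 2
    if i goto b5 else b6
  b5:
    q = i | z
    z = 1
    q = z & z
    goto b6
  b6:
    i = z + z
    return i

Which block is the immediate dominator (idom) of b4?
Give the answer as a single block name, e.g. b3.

idom tree: b1←b0 b2←b0 b3←b1 b4←b1 b5←b0 b6←b0
Dom∩ at merges:
  b1: preds {b0,b3}: {b0} ∩ {b0,b1,b3} = {b0}; idom=b0
  b4: preds {b1,b3}: {b0,b1} ∩ {b0,b1,b3} = {b0,b1}; idom=b1
  b5: preds {b2,b3,b4}: {b0,b2} ∩ {b0,b1,b3} ∩ {b0,b1,b4} = {b0}; idom=b0
  b6: preds {b1,b4,b5}: {b0,b1} ∩ {b0,b1,b4} ∩ {b0,b5} = {b0}; idom=b0

idom(b4) = b1

Answer: b1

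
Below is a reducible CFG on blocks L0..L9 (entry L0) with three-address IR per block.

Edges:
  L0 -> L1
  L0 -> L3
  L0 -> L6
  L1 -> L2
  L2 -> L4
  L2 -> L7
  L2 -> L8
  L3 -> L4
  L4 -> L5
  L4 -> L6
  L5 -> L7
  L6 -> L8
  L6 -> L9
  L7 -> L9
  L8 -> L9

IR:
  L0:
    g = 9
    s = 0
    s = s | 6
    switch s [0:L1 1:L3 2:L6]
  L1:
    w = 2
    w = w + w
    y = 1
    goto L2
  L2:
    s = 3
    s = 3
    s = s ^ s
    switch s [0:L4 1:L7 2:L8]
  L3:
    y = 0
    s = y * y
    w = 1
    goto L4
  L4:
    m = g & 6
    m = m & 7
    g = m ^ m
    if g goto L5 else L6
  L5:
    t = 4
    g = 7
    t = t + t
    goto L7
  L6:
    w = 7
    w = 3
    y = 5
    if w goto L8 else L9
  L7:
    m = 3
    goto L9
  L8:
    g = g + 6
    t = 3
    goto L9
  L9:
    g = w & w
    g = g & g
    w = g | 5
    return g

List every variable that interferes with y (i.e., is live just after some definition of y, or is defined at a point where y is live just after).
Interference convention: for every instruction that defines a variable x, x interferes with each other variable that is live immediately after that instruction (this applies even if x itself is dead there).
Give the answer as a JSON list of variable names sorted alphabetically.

Answer: ["g", "w"]

Working:
def/use:
  L0 def {g,s} use ∅
  L1 def {w,y} use ∅
  L2 def {s} use ∅
  L3 def {s,w,y} use ∅
  L4 def {g,m} use {g}
  L5 def {g,t} use ∅
  L6 def {w,y} use ∅
  L7 def {m} use ∅
  L8 def {g,t} use {g}
  L9 def {g,w} use {w}

Live sets:
  live L0: ∅→{g}
  live L1: {g}→{g,w}
  live L2: {g,w}→{g,w}
  live L3: {g}→{g,w}
  live L4: {g,w}→{g,w}
  live L5: {w}→{w}
  live L6: {g}→{g,w}
  live L7: {w}→{w}
  live L8: {g,w}→{w}
  live L9: {w}→∅

Interfere edges:
  g↔{s,t,w,y}
  m↔{w}
  s↔{g,w}
  t↔{g,w}
  w↔{g,m,s,t,y}
  y↔{g,w}

N(y) = ["g", "w"]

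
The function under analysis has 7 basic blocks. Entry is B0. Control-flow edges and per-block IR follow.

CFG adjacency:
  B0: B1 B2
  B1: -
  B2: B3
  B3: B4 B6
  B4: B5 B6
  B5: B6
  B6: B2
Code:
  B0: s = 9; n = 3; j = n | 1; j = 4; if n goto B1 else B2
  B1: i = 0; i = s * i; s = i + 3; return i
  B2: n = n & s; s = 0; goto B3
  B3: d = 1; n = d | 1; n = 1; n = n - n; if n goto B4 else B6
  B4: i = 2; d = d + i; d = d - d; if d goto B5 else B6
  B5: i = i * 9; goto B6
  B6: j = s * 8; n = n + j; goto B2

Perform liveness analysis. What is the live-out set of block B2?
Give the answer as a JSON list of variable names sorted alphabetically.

Block summaries:
  B0: {j,n,s} / ∅
  B1: {i,s} / {s}
  B2: {n,s} / {n,s}
  B3: {d,n} / ∅
  B4: {d,i} / {d}
  B5: {i} / {i}
  B6: {j,n} / {n,s}

Liveness:
  B0 li=∅ lo={n,s}
  B1 li={s} lo=∅
  B2 li={n,s} lo={s}
  B3 li={s} lo={d,n,s}
  B4 li={d,n,s} lo={i,n,s}
  B5 li={i,n,s} lo={n,s}
  B6 li={n,s} lo={n,s}

live-out(B2) = ["s"]

Answer: ["s"]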